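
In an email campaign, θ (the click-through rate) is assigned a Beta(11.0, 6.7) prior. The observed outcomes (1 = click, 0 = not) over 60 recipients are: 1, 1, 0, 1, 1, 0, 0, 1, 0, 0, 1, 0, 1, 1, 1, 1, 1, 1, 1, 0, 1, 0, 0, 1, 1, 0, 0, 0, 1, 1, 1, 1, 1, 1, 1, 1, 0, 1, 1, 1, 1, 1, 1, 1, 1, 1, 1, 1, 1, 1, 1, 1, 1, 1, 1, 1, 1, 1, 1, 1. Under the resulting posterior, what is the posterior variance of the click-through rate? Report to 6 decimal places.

The Beta prior is conjugate to a Binomial/Bernoulli likelihood; the update adds successes to α and failures to β.
Posterior: Beta(α+k, β+n−k) = Beta(11.0+47, 6.7+13) = Beta(58.0, 19.7).
Var = αβ/((α+β)²(α+β+1)) = 58.0·19.7/(77.7²·78.7) = 0.002405.

0.002405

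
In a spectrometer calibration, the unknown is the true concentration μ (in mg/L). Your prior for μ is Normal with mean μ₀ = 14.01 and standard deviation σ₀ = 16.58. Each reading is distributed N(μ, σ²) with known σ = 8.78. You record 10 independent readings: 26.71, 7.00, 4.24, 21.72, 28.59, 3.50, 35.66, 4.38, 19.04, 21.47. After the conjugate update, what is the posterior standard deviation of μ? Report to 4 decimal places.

2.7383

For Normal data with known variance σ², a Normal(μ₀, σ₀²) prior on μ is conjugate. Posterior precision = 1/σ₀² + n/σ²; posterior mean is the precision-weighted average of μ₀ and x̄.
σ₀² = 16.58² = 274.8964, σ² = 8.78² = 77.0884; σ² + n·σ₀² = 77.0884 + 10·274.8964 = 2826.0524.
Posterior precision = 1/σ₀² + n/σ² = 1/274.8964 + 10/77.0884 = (σ² + n·σ₀²)/(σ₀²σ²) = 2826.0524/(274.8964·77.0884); posterior variance σₙ² = σ₀²σ²/(σ² + n·σ₀²) = 274.8964·77.0884/2826.0524 = 7.498560.
Posterior SD = √σₙ² = √(274.8964·77.0884/2826.0524) = 2.7383.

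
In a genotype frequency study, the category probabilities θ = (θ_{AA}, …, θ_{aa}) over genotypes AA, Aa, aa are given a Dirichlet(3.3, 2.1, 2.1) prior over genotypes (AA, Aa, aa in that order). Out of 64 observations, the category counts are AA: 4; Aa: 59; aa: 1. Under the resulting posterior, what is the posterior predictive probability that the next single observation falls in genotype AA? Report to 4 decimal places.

0.1021

The Dirichlet prior is conjugate to the Multinomial likelihood: each posterior αⱼ = prior αⱼ + observed count nⱼ.
Posterior concentration: (7.3, 61.1, 3.1), total = 71.5.
P(next = AA | data) = α_{AA}/Σα = 0.1021.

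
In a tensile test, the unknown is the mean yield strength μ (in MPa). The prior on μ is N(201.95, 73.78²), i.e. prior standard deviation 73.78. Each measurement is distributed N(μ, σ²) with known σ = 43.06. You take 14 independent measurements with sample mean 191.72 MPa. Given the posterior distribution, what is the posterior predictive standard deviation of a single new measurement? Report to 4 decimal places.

44.5360

For Normal data with known variance σ², a Normal(μ₀, σ₀²) prior on μ is conjugate. Posterior precision = 1/σ₀² + n/σ²; posterior mean is the precision-weighted average of μ₀ and x̄.
σ₀² = 73.78² = 5443.4884, σ² = 43.06² = 1854.1636; σ² + n·σ₀² = 1854.1636 + 14·5443.4884 = 78063.0012.
Posterior precision = 1/σ₀² + n/σ² = 1/5443.4884 + 14/1854.1636 = (σ² + n·σ₀²)/(σ₀²σ²) = 78063.0012/(5443.4884·1854.1636); posterior variance σₙ² = σ₀²σ²/(σ² + n·σ₀²) = 5443.4884·1854.1636/78063.0012 = 129.294517.
Predictive variance for one new observation = σₙ² + σ² = 5443.4884·1854.1636/78063.0012 + 1854.1636 = σ²·(σ₀² + 78063.0012)/78063.0012 = 1854.1636·83506.4896/78063.0012 = 1983.458117; SD = √(1854.1636·83506.4896/78063.0012) = 44.5360.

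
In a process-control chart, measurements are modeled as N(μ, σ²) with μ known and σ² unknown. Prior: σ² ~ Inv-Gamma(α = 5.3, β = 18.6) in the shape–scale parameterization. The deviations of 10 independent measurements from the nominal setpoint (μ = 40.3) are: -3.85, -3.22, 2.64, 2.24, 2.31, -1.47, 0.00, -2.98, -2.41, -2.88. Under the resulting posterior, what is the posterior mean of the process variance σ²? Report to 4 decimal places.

With known mean μ and an Inverse-Gamma(α, β) prior on σ², the Normal likelihood is conjugate: posterior is Inv-Gamma(α + n/2, β + Σ(xᵢ−μ)²/2).
Σ(xᵢ−μ)² = (-3.85)² + (-3.22)² + (2.64)² + (2.24)² + (2.31)² + (-1.47)² + (0.00)² + (-2.98)² + (-2.41)² + (-2.88)² = 67.6580.
Posterior: Inv-Gamma(5.3 + 10/2, 18.6 + 67.6580/2) = Inv-Gamma(10.30, 52.42900).
E[σ²|data] = β/(α−1) = 52.42900/9.30 = 5.6375.

5.6375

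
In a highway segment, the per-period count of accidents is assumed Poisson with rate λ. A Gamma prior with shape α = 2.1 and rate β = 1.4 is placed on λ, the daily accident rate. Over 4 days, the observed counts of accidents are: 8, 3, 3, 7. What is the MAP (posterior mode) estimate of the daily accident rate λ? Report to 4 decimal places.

With a Gamma(shape α, rate β) prior, the Poisson likelihood is conjugate: the posterior is Gamma(α + ΣXᵢ, β + n).
Sum of counts S = 21 over n = 4 days.
Posterior: Gamma(α+S, β+n) = Gamma(2.1+21, 1.4+4) = Gamma(23.1, 5.4).
Mode of Gamma(α,β) for α≥1 is (α−1)/β = 22.1/5.4 = 4.0926.

4.0926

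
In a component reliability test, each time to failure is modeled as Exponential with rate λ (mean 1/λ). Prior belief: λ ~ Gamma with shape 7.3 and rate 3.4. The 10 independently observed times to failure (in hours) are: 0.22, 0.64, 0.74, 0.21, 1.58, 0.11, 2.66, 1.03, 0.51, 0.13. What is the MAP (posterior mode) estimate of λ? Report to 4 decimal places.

1.4515

With a Gamma(shape α, rate β) prior on the exponential rate λ, the posterior after n observations with total T = Σxᵢ is Gamma(α+n, β+T).
Sum of observations T = 7.83 hours; n = 10.
Posterior: Gamma(7.3+10, 3.4+7.83) = Gamma(17.3, 11.23).
Mode = (α−1)/β = 1.4515.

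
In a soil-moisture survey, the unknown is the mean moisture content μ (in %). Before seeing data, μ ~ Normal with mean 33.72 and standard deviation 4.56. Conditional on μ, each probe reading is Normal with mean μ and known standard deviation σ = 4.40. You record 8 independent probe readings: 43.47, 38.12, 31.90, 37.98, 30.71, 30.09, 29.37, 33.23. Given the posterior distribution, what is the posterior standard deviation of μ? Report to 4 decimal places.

1.4723

For Normal data with known variance σ², a Normal(μ₀, σ₀²) prior on μ is conjugate. Posterior precision = 1/σ₀² + n/σ²; posterior mean is the precision-weighted average of μ₀ and x̄.
σ₀² = 4.56² = 20.7936, σ² = 4.40² = 19.36; σ² + n·σ₀² = 19.36 + 8·20.7936 = 185.7088.
Posterior precision = 1/σ₀² + n/σ² = 1/20.7936 + 8/19.36 = (σ² + n·σ₀²)/(σ₀²σ²) = 185.7088/(20.7936·19.36); posterior variance σₙ² = σ₀²σ²/(σ² + n·σ₀²) = 20.7936·19.36/185.7088 = 2.167717.
Posterior SD = √σₙ² = √(20.7936·19.36/185.7088) = 1.4723.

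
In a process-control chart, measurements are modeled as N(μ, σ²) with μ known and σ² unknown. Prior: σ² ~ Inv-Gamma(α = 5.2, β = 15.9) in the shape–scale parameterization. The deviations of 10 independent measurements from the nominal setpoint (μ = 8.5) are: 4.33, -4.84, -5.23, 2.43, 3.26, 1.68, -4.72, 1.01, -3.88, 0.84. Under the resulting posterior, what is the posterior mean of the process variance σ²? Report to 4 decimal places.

With known mean μ and an Inverse-Gamma(α, β) prior on σ², the Normal likelihood is conjugate: posterior is Inv-Gamma(α + n/2, β + Σ(xᵢ−μ)²/2).
Σ(xᵢ−μ)² = (4.33)² + (-4.84)² + (-5.23)² + (2.43)² + (3.26)² + (1.68)² + (-4.72)² + (1.01)² + (-3.88)² + (0.84)² = 127.9408.
Posterior: Inv-Gamma(5.2 + 10/2, 15.9 + 127.9408/2) = Inv-Gamma(10.20, 79.87040).
E[σ²|data] = β/(α−1) = 79.87040/9.20 = 8.6816.

8.6816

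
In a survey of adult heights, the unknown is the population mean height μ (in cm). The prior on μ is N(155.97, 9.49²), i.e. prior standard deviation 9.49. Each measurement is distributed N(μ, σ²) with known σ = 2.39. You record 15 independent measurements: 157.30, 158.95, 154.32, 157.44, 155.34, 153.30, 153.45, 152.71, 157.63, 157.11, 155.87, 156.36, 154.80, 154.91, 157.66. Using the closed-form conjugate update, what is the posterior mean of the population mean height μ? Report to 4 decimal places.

155.8107

For Normal data with known variance σ², a Normal(μ₀, σ₀²) prior on μ is conjugate. Posterior precision = 1/σ₀² + n/σ²; posterior mean is the precision-weighted average of μ₀ and x̄.
Σxᵢ = 157.30 + 158.95 + 154.32 + 157.44 + 155.34 + 153.30 + 153.45 + 152.71 + 157.63 + 157.11 + 155.87 + 156.36 + 154.80 + 154.91 + 157.66 = 2337.15, so n·x̄ = 2337.15.
σ₀² = 9.49² = 90.0601, σ² = 2.39² = 5.7121; σ² + n·σ₀² = 5.7121 + 15·90.0601 = 1356.6136.
Posterior mean = (μ₀/σ₀² + n·x̄/σ²)/(1/σ₀² + n/σ²) = (σ²·μ₀ + σ₀²·n·x̄)/(σ² + n·σ₀²) = (5.7121·155.97 + 90.0601·2337.15)/1356.6136 = 211374.878952/1356.6136 = 155.8107.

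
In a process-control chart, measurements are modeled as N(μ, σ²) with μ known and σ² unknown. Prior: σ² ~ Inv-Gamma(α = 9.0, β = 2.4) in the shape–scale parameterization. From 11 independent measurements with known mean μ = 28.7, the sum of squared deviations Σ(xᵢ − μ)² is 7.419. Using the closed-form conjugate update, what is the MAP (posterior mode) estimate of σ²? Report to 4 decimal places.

0.3942

With known mean μ and an Inverse-Gamma(α, β) prior on σ², the Normal likelihood is conjugate: posterior is Inv-Gamma(α + n/2, β + Σ(xᵢ−μ)²/2).
Posterior: Inv-Gamma(9.0 + 11/2, 2.4 + 7.419/2) = Inv-Gamma(14.50, 6.1095).
Mode = β/(α+1) = 6.1095/15.50 = 0.3942.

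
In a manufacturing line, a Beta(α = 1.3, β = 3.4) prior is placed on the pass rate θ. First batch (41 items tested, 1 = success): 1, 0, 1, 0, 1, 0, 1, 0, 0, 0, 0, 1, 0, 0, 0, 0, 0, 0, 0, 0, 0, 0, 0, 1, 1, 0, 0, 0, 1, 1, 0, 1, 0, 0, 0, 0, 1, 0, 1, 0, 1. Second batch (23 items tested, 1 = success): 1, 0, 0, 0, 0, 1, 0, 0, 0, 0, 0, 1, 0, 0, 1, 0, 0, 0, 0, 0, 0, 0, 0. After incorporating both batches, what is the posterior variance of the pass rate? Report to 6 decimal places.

0.002804

The Beta prior is conjugate to a Binomial/Bernoulli likelihood; the update adds successes to α and failures to β.
After batch 1: Beta(1.3+13, 3.4+28) = Beta(14.3, 31.4).
After batch 2: Beta(14.3+4, 31.4+19) = Beta(18.3, 50.4).
Var = αβ/((α+β)²(α+β+1)) = 18.3·50.4/(68.7²·69.7) = 0.002804.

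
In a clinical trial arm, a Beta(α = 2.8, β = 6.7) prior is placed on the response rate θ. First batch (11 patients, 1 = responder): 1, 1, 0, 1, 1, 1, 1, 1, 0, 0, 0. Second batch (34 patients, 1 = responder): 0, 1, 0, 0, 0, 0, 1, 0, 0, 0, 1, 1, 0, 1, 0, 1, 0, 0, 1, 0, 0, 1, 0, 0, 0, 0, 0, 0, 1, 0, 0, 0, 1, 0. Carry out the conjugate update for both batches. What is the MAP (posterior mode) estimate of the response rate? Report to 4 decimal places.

The Beta prior is conjugate to a Binomial/Bernoulli likelihood; the update adds successes to α and failures to β.
After batch 1: Beta(2.8+7, 6.7+4) = Beta(9.8, 10.7).
After batch 2: Beta(9.8+10, 10.7+24) = Beta(19.8, 34.7).
Mode of Beta(a,b) for a,b>1 is (a−1)/(a+b−2) = 18.8/52.5 = 0.3581.

0.3581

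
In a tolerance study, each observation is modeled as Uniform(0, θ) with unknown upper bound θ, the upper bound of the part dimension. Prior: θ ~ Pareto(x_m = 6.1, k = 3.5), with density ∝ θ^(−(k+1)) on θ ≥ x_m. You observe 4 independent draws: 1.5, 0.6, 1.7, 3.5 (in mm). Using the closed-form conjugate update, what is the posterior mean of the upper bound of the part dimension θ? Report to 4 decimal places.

A Pareto(scale x_m, shape k) prior on the upper bound θ of Uniform(0, θ) is conjugate: posterior is Pareto(max(x_m, max xᵢ), k + n).
Sample maximum = 3.5; prior scale x_m = 6.1 → posterior scale = max = 6.1.
Posterior shape = 3.5 + 4 = 7.5.
E[θ|data] = k·x_m/(k−1) = 7.5·6.1/6.5 = 7.0385.

7.0385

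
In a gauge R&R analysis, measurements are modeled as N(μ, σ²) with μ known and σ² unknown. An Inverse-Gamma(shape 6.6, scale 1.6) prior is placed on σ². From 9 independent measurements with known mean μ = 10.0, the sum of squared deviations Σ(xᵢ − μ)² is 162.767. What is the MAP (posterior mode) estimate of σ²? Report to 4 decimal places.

6.8581

With known mean μ and an Inverse-Gamma(α, β) prior on σ², the Normal likelihood is conjugate: posterior is Inv-Gamma(α + n/2, β + Σ(xᵢ−μ)²/2).
Posterior: Inv-Gamma(6.6 + 9/2, 1.6 + 162.767/2) = Inv-Gamma(11.10, 82.9835).
Mode = β/(α+1) = 82.9835/12.10 = 6.8581.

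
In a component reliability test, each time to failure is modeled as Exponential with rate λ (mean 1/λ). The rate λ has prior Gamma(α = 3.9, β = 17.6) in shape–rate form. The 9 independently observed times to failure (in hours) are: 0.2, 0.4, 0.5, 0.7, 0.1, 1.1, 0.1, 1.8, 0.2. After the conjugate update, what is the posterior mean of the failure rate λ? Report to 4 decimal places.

0.5683

With a Gamma(shape α, rate β) prior on the exponential rate λ, the posterior after n observations with total T = Σxᵢ is Gamma(α+n, β+T).
Sum of observations T = 5.1 hours; n = 9.
Posterior: Gamma(3.9+9, 17.6+5.1) = Gamma(12.9, 22.7).
Posterior mean of λ = α/β = 12.9/22.7 = 0.5683.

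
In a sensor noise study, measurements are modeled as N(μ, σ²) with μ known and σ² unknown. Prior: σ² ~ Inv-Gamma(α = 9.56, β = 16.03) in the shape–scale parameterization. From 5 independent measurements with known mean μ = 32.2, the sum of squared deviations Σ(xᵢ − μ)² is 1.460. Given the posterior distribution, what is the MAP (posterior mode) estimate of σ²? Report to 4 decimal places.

1.2833

With known mean μ and an Inverse-Gamma(α, β) prior on σ², the Normal likelihood is conjugate: posterior is Inv-Gamma(α + n/2, β + Σ(xᵢ−μ)²/2).
Posterior: Inv-Gamma(9.56 + 5/2, 16.03 + 1.460/2) = Inv-Gamma(12.06, 16.7600).
Mode = β/(α+1) = 16.7600/13.06 = 1.2833.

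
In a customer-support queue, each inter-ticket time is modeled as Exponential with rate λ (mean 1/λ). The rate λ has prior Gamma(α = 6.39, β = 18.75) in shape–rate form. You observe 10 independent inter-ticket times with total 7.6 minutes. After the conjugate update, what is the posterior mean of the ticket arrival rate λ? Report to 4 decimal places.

0.6220

With a Gamma(shape α, rate β) prior on the exponential rate λ, the posterior after n observations with total T = Σxᵢ is Gamma(α+n, β+T).
Posterior: Gamma(6.39+10, 18.75+7.6) = Gamma(16.39, 26.35).
Posterior mean of λ = α/β = 16.39/26.35 = 0.6220.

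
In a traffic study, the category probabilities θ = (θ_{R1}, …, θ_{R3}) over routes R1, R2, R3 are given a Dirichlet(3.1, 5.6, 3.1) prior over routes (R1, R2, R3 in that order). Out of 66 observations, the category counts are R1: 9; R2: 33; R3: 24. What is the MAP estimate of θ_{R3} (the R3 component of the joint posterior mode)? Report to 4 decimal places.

0.3489

The Dirichlet prior is conjugate to the Multinomial likelihood: each posterior αⱼ = prior αⱼ + observed count nⱼ.
Posterior concentration: (12.1, 38.6, 27.1), total = 77.8.
Joint mode component: (α_{R3}−1)/(Σα−K) = 26.1/74.8 = 0.3489.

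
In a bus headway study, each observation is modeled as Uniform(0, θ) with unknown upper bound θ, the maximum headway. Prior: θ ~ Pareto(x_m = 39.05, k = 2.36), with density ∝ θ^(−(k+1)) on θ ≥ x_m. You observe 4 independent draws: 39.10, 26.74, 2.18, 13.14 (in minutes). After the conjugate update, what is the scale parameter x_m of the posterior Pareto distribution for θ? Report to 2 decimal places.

39.10

A Pareto(scale x_m, shape k) prior on the upper bound θ of Uniform(0, θ) is conjugate: posterior is Pareto(max(x_m, max xᵢ), k + n).
Sample maximum = 39.10; prior scale x_m = 39.05 → posterior scale = max = 39.10.
Posterior shape = 2.36 + 4 = 6.36.
Posterior scale x_m = 39.10.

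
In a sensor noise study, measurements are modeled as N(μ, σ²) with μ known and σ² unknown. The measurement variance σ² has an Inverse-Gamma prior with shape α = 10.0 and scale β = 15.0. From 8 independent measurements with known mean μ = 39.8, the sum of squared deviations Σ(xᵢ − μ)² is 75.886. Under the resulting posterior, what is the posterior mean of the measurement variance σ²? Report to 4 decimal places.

4.0725

With known mean μ and an Inverse-Gamma(α, β) prior on σ², the Normal likelihood is conjugate: posterior is Inv-Gamma(α + n/2, β + Σ(xᵢ−μ)²/2).
Posterior: Inv-Gamma(10.0 + 8/2, 15.0 + 75.886/2) = Inv-Gamma(14.00, 52.9430).
E[σ²|data] = β/(α−1) = 52.9430/13.00 = 4.0725.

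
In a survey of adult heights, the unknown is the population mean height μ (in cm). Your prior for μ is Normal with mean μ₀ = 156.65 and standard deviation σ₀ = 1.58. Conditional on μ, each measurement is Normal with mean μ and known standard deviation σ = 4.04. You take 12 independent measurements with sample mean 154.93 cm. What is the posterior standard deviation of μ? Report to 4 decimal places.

0.9383

For Normal data with known variance σ², a Normal(μ₀, σ₀²) prior on μ is conjugate. Posterior precision = 1/σ₀² + n/σ²; posterior mean is the precision-weighted average of μ₀ and x̄.
σ₀² = 1.58² = 2.4964, σ² = 4.04² = 16.3216; σ² + n·σ₀² = 16.3216 + 12·2.4964 = 46.2784.
Posterior precision = 1/σ₀² + n/σ² = 1/2.4964 + 12/16.3216 = (σ² + n·σ₀²)/(σ₀²σ²) = 46.2784/(2.4964·16.3216); posterior variance σₙ² = σ₀²σ²/(σ² + n·σ₀²) = 2.4964·16.3216/46.2784 = 0.880438.
Posterior SD = √σₙ² = √(2.4964·16.3216/46.2784) = 0.9383.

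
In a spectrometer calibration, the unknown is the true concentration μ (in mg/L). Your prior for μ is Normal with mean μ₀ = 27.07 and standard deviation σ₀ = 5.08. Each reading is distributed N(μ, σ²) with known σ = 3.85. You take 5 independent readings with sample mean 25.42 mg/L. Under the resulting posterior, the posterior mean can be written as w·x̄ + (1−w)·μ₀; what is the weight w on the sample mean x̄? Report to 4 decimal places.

0.8970

For Normal data with known variance σ², a Normal(μ₀, σ₀²) prior on μ is conjugate. Posterior precision = 1/σ₀² + n/σ²; posterior mean is the precision-weighted average of μ₀ and x̄.
σ₀² = 5.08² = 25.8064, σ² = 3.85² = 14.8225. Prior precision 1/σ₀² = 1/25.8064; data precision n/σ² = 5/14.8225.
w = (n/σ²)/(1/σ₀² + n/σ²) = n·σ₀²/(σ² + n·σ₀²) = 5·25.8064/(14.8225 + 5·25.8064) = 129.032/143.8545 = 0.8970.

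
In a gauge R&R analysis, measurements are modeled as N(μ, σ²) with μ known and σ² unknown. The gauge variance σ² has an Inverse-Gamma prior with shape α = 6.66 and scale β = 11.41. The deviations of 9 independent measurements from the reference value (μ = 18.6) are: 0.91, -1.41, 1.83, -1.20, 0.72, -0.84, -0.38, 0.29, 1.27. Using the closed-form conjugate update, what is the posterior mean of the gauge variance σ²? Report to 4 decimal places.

1.6482

With known mean μ and an Inverse-Gamma(α, β) prior on σ², the Normal likelihood is conjugate: posterior is Inv-Gamma(α + n/2, β + Σ(xᵢ−μ)²/2).
Σ(xᵢ−μ)² = (0.91)² + (-1.41)² + (1.83)² + (-1.20)² + (0.72)² + (-0.84)² + (-0.38)² + (0.29)² + (1.27)² = 10.6705.
Posterior: Inv-Gamma(6.66 + 9/2, 11.41 + 10.6705/2) = Inv-Gamma(11.16, 16.74525).
E[σ²|data] = β/(α−1) = 16.74525/10.16 = 1.6482.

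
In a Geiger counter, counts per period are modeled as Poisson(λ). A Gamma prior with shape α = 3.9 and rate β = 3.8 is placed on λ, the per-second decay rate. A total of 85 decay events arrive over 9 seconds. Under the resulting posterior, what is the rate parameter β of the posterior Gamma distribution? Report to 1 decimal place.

12.8

With a Gamma(shape α, rate β) prior, the Poisson likelihood is conjugate: the posterior is Gamma(α + ΣXᵢ, β + n).
Posterior: Gamma(α+S, β+n) = Gamma(3.9+85, 3.8+9) = Gamma(88.9, 12.8).
Posterior β = 12.8.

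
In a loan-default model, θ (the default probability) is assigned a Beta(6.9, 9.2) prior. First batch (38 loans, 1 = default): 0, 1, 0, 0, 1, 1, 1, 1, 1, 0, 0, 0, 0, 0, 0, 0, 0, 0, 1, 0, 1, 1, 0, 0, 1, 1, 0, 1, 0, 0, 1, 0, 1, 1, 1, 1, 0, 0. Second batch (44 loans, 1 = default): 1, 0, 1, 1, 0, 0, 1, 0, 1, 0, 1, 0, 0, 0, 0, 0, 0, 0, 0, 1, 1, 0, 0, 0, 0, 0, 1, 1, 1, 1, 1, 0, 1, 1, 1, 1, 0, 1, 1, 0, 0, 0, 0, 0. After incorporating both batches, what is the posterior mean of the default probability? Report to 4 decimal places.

0.4373

The Beta prior is conjugate to a Binomial/Bernoulli likelihood; the update adds successes to α and failures to β.
After batch 1: Beta(6.9+17, 9.2+21) = Beta(23.9, 30.2).
After batch 2: Beta(23.9+19, 30.2+25) = Beta(42.9, 55.2).
Posterior mean = α/(α+β) = 42.9/98.1 = 0.4373.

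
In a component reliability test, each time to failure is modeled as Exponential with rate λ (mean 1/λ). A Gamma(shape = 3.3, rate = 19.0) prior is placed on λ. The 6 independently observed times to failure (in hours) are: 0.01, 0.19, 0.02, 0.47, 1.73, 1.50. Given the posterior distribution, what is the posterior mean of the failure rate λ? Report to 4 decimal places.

0.4058

With a Gamma(shape α, rate β) prior on the exponential rate λ, the posterior after n observations with total T = Σxᵢ is Gamma(α+n, β+T).
Sum of observations T = 3.92 hours; n = 6.
Posterior: Gamma(3.3+6, 19.0+3.92) = Gamma(9.3, 22.92).
Posterior mean of λ = α/β = 9.3/22.92 = 0.4058.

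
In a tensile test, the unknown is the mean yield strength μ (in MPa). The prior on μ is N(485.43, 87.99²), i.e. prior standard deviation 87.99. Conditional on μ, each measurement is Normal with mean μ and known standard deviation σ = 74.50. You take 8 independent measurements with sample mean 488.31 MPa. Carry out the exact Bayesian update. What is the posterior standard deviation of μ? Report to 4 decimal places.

25.2334

For Normal data with known variance σ², a Normal(μ₀, σ₀²) prior on μ is conjugate. Posterior precision = 1/σ₀² + n/σ²; posterior mean is the precision-weighted average of μ₀ and x̄.
σ₀² = 87.99² = 7742.2401, σ² = 74.50² = 5550.25; σ² + n·σ₀² = 5550.25 + 8·7742.2401 = 67488.1708.
Posterior precision = 1/σ₀² + n/σ² = 1/7742.2401 + 8/5550.25 = (σ² + n·σ₀²)/(σ₀²σ²) = 67488.1708/(7742.2401·5550.25); posterior variance σₙ² = σ₀²σ²/(σ² + n·σ₀²) = 7742.2401·5550.25/67488.1708 = 636.724445.
Posterior SD = √σₙ² = √(7742.2401·5550.25/67488.1708) = 25.2334.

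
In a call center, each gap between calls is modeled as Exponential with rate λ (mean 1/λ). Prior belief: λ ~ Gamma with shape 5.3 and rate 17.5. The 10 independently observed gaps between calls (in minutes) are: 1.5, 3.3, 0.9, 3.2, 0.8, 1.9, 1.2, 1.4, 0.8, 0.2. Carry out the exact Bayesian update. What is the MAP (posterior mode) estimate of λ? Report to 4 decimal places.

With a Gamma(shape α, rate β) prior on the exponential rate λ, the posterior after n observations with total T = Σxᵢ is Gamma(α+n, β+T).
Sum of observations T = 15.2 minutes; n = 10.
Posterior: Gamma(5.3+10, 17.5+15.2) = Gamma(15.3, 32.7).
Mode = (α−1)/β = 0.4373.

0.4373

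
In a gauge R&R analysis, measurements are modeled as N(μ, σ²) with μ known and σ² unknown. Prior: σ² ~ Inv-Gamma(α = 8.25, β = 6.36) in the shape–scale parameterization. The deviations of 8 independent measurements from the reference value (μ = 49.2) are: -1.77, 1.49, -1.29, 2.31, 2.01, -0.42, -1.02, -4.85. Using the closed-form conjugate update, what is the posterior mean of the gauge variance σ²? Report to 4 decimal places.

With known mean μ and an Inverse-Gamma(α, β) prior on σ², the Normal likelihood is conjugate: posterior is Inv-Gamma(α + n/2, β + Σ(xᵢ−μ)²/2).
Σ(xᵢ−μ)² = (-1.77)² + (1.49)² + (-1.29)² + (2.31)² + (2.01)² + (-0.42)² + (-1.02)² + (-4.85)² = 41.1326.
Posterior: Inv-Gamma(8.25 + 8/2, 6.36 + 41.1326/2) = Inv-Gamma(12.25, 26.92630).
E[σ²|data] = β/(α−1) = 26.92630/11.25 = 2.3934.

2.3934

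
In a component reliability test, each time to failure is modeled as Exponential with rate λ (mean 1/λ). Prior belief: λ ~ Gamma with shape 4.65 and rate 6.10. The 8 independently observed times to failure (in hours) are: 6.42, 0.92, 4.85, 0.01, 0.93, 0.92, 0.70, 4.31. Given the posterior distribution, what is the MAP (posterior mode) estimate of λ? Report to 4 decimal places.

0.4630

With a Gamma(shape α, rate β) prior on the exponential rate λ, the posterior after n observations with total T = Σxᵢ is Gamma(α+n, β+T).
Sum of observations T = 19.06 hours; n = 8.
Posterior: Gamma(4.65+8, 6.10+19.06) = Gamma(12.65, 25.16).
Mode = (α−1)/β = 0.4630.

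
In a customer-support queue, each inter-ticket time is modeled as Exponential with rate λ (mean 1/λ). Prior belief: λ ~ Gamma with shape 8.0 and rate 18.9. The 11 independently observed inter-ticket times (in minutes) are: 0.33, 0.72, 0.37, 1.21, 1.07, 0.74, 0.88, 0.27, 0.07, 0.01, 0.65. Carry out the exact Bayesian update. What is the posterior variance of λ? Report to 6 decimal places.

With a Gamma(shape α, rate β) prior on the exponential rate λ, the posterior after n observations with total T = Σxᵢ is Gamma(α+n, β+T).
Sum of observations T = 6.32 minutes; n = 11.
Posterior: Gamma(8.0+11, 18.9+6.32) = Gamma(19.0, 25.22).
Var = α/β² = 0.029872.

0.029872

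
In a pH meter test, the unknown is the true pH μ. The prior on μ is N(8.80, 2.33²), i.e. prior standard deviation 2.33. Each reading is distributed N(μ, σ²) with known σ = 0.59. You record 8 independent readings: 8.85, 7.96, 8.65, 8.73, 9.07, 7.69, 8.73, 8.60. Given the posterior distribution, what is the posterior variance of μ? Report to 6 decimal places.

0.043167

For Normal data with known variance σ², a Normal(μ₀, σ₀²) prior on μ is conjugate. Posterior precision = 1/σ₀² + n/σ²; posterior mean is the precision-weighted average of μ₀ and x̄.
σ₀² = 2.33² = 5.4289, σ² = 0.59² = 0.3481; σ² + n·σ₀² = 0.3481 + 8·5.4289 = 43.7793.
Posterior precision = 1/σ₀² + n/σ² = 1/5.4289 + 8/0.3481 = (σ² + n·σ₀²)/(σ₀²σ²) = 43.7793/(5.4289·0.3481); posterior variance σₙ² = σ₀²σ²/(σ² + n·σ₀²) = 5.4289·0.3481/43.7793 = 0.043167.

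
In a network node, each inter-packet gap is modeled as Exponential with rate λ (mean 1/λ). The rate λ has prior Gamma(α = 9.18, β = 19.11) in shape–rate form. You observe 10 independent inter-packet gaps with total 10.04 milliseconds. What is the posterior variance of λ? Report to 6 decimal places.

0.022572

With a Gamma(shape α, rate β) prior on the exponential rate λ, the posterior after n observations with total T = Σxᵢ is Gamma(α+n, β+T).
Posterior: Gamma(9.18+10, 19.11+10.04) = Gamma(19.18, 29.15).
Var = α/β² = 0.022572.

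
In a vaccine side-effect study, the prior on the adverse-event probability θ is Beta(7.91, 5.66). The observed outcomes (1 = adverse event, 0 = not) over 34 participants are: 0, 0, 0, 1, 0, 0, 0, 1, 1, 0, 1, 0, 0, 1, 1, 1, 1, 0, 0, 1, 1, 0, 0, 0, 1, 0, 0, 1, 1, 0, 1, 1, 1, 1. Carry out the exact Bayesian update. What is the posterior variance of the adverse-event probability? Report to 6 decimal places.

The Beta prior is conjugate to a Binomial/Bernoulli likelihood; the update adds successes to α and failures to β.
Posterior: Beta(α+k, β+n−k) = Beta(7.91+17, 5.66+17) = Beta(24.91, 22.66).
Var = αβ/((α+β)²(α+β+1)) = 24.91·22.66/(47.57²·48.57) = 0.005136.

0.005136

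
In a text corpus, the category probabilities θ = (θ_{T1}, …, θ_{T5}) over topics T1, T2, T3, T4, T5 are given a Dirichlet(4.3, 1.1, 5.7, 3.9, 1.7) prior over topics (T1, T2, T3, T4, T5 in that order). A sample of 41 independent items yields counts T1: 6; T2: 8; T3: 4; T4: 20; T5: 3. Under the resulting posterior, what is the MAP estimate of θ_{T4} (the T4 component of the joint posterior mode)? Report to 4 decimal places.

The Dirichlet prior is conjugate to the Multinomial likelihood: each posterior αⱼ = prior αⱼ + observed count nⱼ.
Posterior concentration: (10.3, 9.1, 9.7, 23.9, 4.7), total = 57.7.
Joint mode component: (α_{T4}−1)/(Σα−K) = 22.9/52.7 = 0.4345.

0.4345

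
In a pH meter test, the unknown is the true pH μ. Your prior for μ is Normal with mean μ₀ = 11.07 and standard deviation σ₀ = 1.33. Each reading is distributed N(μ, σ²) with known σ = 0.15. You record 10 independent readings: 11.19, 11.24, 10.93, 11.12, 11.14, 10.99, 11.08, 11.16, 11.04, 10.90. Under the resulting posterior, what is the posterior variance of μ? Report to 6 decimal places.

0.002247

For Normal data with known variance σ², a Normal(μ₀, σ₀²) prior on μ is conjugate. Posterior precision = 1/σ₀² + n/σ²; posterior mean is the precision-weighted average of μ₀ and x̄.
σ₀² = 1.33² = 1.7689, σ² = 0.15² = 0.0225; σ² + n·σ₀² = 0.0225 + 10·1.7689 = 17.7115.
Posterior precision = 1/σ₀² + n/σ² = 1/1.7689 + 10/0.0225 = (σ² + n·σ₀²)/(σ₀²σ²) = 17.7115/(1.7689·0.0225); posterior variance σₙ² = σ₀²σ²/(σ² + n·σ₀²) = 1.7689·0.0225/17.7115 = 0.002247.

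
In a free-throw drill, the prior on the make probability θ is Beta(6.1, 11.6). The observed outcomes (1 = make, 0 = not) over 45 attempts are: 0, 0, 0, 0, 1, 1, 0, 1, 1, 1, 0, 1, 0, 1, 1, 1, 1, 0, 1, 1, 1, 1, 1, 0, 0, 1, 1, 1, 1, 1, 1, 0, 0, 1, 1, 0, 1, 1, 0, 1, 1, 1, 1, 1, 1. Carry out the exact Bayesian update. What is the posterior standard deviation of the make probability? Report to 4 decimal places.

0.0616

The Beta prior is conjugate to a Binomial/Bernoulli likelihood; the update adds successes to α and failures to β.
Posterior: Beta(α+k, β+n−k) = Beta(6.1+31, 11.6+14) = Beta(37.1, 25.6).
Var = αβ/((α+β)²(α+β+1)) = 37.1·25.6/(62.7²·63.7) = 0.00379262; SD = √0.00379262 = 0.0616.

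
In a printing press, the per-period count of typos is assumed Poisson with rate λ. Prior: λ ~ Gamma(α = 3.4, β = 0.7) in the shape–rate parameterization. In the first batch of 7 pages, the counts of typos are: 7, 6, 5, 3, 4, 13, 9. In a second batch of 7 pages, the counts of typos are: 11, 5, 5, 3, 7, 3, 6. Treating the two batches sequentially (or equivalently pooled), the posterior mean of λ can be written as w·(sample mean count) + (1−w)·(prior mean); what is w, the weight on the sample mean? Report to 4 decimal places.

0.9524

With a Gamma(shape α, rate β) prior, the Poisson likelihood is conjugate: the posterior is Gamma(α + ΣXᵢ, β + n).
Total number of pages: n = 7 + 7 = 14.
Posterior mean = (α₀+S)/(β₀+n) = [n/(β₀+n)]·(S/n) + [β₀/(β₀+n)]·(α₀/β₀), so only n and β₀ enter the weight.
Weight on data w = n/(β₀+n) = 14/(0.7+14) = 14/14.7 = 0.9524.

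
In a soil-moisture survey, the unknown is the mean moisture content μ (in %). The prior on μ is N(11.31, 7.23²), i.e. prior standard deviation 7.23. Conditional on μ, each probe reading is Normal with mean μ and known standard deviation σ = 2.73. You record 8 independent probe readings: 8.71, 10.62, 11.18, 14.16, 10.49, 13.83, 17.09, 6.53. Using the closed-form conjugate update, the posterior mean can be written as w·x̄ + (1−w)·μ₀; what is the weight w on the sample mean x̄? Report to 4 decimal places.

0.9825

For Normal data with known variance σ², a Normal(μ₀, σ₀²) prior on μ is conjugate. Posterior precision = 1/σ₀² + n/σ²; posterior mean is the precision-weighted average of μ₀ and x̄.
σ₀² = 7.23² = 52.2729, σ² = 2.73² = 7.4529. Prior precision 1/σ₀² = 1/52.2729; data precision n/σ² = 8/7.4529.
w = (n/σ²)/(1/σ₀² + n/σ²) = n·σ₀²/(σ² + n·σ₀²) = 8·52.2729/(7.4529 + 8·52.2729) = 418.1832/425.6361 = 0.9825.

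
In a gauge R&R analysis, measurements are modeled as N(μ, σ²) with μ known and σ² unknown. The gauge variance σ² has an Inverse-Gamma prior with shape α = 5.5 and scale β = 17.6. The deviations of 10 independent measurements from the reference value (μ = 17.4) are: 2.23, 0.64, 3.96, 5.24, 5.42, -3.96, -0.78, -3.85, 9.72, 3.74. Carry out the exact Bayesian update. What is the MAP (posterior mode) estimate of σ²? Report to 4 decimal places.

With known mean μ and an Inverse-Gamma(α, β) prior on σ², the Normal likelihood is conjugate: posterior is Inv-Gamma(α + n/2, β + Σ(xᵢ−μ)²/2).
Σ(xᵢ−μ)² = (2.23)² + (0.64)² + (3.96)² + (5.24)² + (5.42)² + (-3.96)² + (-0.78)² + (-3.85)² + (9.72)² + (3.74)² = 217.4766.
Posterior: Inv-Gamma(5.5 + 10/2, 17.6 + 217.4766/2) = Inv-Gamma(10.50, 126.33830).
Mode = β/(α+1) = 126.33830/11.50 = 10.9859.

10.9859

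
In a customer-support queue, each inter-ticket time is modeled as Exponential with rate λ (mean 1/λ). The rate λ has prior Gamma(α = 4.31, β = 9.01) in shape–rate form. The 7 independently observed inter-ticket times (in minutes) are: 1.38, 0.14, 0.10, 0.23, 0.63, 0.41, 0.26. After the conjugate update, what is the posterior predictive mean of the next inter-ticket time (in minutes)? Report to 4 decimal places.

1.1794

With a Gamma(shape α, rate β) prior on the exponential rate λ, the posterior after n observations with total T = Σxᵢ is Gamma(α+n, β+T).
Sum of observations T = 3.15 minutes; n = 7.
Posterior: Gamma(4.31+7, 9.01+3.15) = Gamma(11.31, 12.16).
The predictive distribution for the next observation is Lomax; its mean is β/(α−1) = 12.16/10.31 = 1.1794.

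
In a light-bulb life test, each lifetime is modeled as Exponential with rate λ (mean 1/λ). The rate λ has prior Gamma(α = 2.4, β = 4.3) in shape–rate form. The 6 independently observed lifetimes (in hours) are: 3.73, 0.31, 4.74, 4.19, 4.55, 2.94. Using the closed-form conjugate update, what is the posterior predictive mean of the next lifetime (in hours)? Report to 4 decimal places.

3.3459

With a Gamma(shape α, rate β) prior on the exponential rate λ, the posterior after n observations with total T = Σxᵢ is Gamma(α+n, β+T).
Sum of observations T = 20.46 hours; n = 6.
Posterior: Gamma(2.4+6, 4.3+20.46) = Gamma(8.4, 24.76).
The predictive distribution for the next observation is Lomax; its mean is β/(α−1) = 24.76/7.4 = 3.3459.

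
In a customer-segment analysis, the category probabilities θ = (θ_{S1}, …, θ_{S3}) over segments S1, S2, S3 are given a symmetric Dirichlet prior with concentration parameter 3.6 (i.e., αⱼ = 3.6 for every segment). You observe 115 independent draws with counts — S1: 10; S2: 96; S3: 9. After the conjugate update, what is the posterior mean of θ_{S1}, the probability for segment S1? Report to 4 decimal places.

0.1081

The Dirichlet prior is conjugate to the Multinomial likelihood: each posterior αⱼ = prior αⱼ + observed count nⱼ.
Posterior concentration: (13.6, 99.6, 12.6), total = 125.8.
E[θ_{S1}|data] = α_{S1}/Σα = 13.6/125.8 = 0.1081.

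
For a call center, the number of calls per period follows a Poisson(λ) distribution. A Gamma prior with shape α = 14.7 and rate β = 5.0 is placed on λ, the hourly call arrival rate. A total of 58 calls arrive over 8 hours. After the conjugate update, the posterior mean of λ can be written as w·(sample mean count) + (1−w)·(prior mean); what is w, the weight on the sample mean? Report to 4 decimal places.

0.6154

With a Gamma(shape α, rate β) prior, the Poisson likelihood is conjugate: the posterior is Gamma(α + ΣXᵢ, β + n).
Posterior mean = (α₀+S)/(β₀+n) = [n/(β₀+n)]·(S/n) + [β₀/(β₀+n)]·(α₀/β₀), so only n and β₀ enter the weight.
Weight on data w = n/(β₀+n) = 8/(5.0+8) = 8/13.0 = 0.6154.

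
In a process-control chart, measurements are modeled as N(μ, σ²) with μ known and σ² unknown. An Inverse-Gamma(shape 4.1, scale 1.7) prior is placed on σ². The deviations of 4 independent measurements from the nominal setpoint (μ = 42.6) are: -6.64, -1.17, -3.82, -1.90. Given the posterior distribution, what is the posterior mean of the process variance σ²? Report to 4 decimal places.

6.5746

With known mean μ and an Inverse-Gamma(α, β) prior on σ², the Normal likelihood is conjugate: posterior is Inv-Gamma(α + n/2, β + Σ(xᵢ−μ)²/2).
Σ(xᵢ−μ)² = (-6.64)² + (-1.17)² + (-3.82)² + (-1.90)² = 63.6609.
Posterior: Inv-Gamma(4.1 + 4/2, 1.7 + 63.6609/2) = Inv-Gamma(6.10, 33.53045).
E[σ²|data] = β/(α−1) = 33.53045/5.10 = 6.5746.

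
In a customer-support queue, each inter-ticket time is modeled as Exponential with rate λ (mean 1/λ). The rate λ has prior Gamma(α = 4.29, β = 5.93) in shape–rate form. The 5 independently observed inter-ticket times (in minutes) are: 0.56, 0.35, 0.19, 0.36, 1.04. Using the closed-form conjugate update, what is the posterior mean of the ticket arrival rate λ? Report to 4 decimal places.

With a Gamma(shape α, rate β) prior on the exponential rate λ, the posterior after n observations with total T = Σxᵢ is Gamma(α+n, β+T).
Sum of observations T = 2.50 minutes; n = 5.
Posterior: Gamma(4.29+5, 5.93+2.50) = Gamma(9.29, 8.43).
Posterior mean of λ = α/β = 9.29/8.43 = 1.1020.

1.1020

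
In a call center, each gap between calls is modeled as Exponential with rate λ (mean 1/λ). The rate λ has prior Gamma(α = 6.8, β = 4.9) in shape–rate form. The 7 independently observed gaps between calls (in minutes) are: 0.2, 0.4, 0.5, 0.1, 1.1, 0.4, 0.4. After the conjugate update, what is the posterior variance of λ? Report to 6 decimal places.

With a Gamma(shape α, rate β) prior on the exponential rate λ, the posterior after n observations with total T = Σxᵢ is Gamma(α+n, β+T).
Sum of observations T = 3.1 minutes; n = 7.
Posterior: Gamma(6.8+7, 4.9+3.1) = Gamma(13.8, 8.0).
Var = α/β² = 0.215625.

0.215625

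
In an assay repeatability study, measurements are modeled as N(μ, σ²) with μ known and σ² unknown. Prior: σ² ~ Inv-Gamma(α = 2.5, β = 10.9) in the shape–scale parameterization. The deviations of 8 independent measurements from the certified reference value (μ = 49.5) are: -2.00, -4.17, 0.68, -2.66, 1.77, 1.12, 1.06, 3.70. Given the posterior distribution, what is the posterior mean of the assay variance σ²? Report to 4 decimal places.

With known mean μ and an Inverse-Gamma(α, β) prior on σ², the Normal likelihood is conjugate: posterior is Inv-Gamma(α + n/2, β + Σ(xᵢ−μ)²/2).
Σ(xᵢ−μ)² = (-2.00)² + (-4.17)² + (0.68)² + (-2.66)² + (1.77)² + (1.12)² + (1.06)² + (3.70)² = 48.1278.
Posterior: Inv-Gamma(2.5 + 8/2, 10.9 + 48.1278/2) = Inv-Gamma(6.50, 34.96390).
E[σ²|data] = β/(α−1) = 34.96390/5.50 = 6.3571.

6.3571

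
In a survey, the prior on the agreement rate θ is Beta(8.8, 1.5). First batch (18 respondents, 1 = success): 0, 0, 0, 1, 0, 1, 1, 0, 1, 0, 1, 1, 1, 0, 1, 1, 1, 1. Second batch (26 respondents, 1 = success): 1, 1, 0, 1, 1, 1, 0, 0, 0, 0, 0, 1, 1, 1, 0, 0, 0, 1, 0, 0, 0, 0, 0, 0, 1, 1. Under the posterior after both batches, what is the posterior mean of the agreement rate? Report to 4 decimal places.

The Beta prior is conjugate to a Binomial/Bernoulli likelihood; the update adds successes to α and failures to β.
After batch 1: Beta(8.8+11, 1.5+7) = Beta(19.8, 8.5).
After batch 2: Beta(19.8+11, 8.5+15) = Beta(30.8, 23.5).
Posterior mean = α/(α+β) = 30.8/54.3 = 0.5672.

0.5672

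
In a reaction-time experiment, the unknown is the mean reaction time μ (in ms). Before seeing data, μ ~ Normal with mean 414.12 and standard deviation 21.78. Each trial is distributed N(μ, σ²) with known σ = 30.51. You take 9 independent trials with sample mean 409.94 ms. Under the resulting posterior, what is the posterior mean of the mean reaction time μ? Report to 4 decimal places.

410.6882

For Normal data with known variance σ², a Normal(μ₀, σ₀²) prior on μ is conjugate. Posterior precision = 1/σ₀² + n/σ²; posterior mean is the precision-weighted average of μ₀ and x̄.
n·x̄ = 9·409.94 = 3689.46.
σ₀² = 21.78² = 474.3684, σ² = 30.51² = 930.8601; σ² + n·σ₀² = 930.8601 + 9·474.3684 = 5200.1757.
Posterior mean = (μ₀/σ₀² + n·x̄/σ²)/(1/σ₀² + n/σ²) = (σ²·μ₀ + σ₀²·n·x̄)/(σ² + n·σ₀²) = (930.8601·414.12 + 474.3684·3689.46)/5200.1757 = 2135651.021676/5200.1757 = 410.6882.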